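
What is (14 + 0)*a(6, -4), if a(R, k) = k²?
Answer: 224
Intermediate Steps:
(14 + 0)*a(6, -4) = (14 + 0)*(-4)² = 14*16 = 224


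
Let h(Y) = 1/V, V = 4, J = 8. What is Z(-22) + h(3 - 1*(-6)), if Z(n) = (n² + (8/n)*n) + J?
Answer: 2001/4 ≈ 500.25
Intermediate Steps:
Z(n) = 16 + n² (Z(n) = (n² + (8/n)*n) + 8 = (n² + 8) + 8 = (8 + n²) + 8 = 16 + n²)
h(Y) = ¼ (h(Y) = 1/4 = ¼)
Z(-22) + h(3 - 1*(-6)) = (16 + (-22)²) + ¼ = (16 + 484) + ¼ = 500 + ¼ = 2001/4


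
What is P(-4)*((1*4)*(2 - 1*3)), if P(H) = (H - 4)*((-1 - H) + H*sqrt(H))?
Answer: 96 - 256*I ≈ 96.0 - 256.0*I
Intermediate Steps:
P(H) = (-4 + H)*(-1 + H**(3/2) - H) (P(H) = (-4 + H)*((-1 - H) + H**(3/2)) = (-4 + H)*(-1 + H**(3/2) - H))
P(-4)*((1*4)*(2 - 1*3)) = (4 + (-4)**(5/2) - 1*(-4)**2 - (-32)*I + 3*(-4))*((1*4)*(2 - 1*3)) = (4 + 32*I - 1*16 - (-32)*I - 12)*(4*(2 - 3)) = (4 + 32*I - 16 + 32*I - 12)*(4*(-1)) = (-24 + 64*I)*(-4) = 96 - 256*I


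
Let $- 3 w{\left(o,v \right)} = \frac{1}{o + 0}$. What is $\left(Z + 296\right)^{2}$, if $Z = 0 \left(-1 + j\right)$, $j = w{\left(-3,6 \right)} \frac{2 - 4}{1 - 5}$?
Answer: $87616$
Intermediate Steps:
$w{\left(o,v \right)} = - \frac{1}{3 o}$ ($w{\left(o,v \right)} = - \frac{1}{3 \left(o + 0\right)} = - \frac{1}{3 o}$)
$j = \frac{1}{18}$ ($j = - \frac{1}{3 \left(-3\right)} \frac{2 - 4}{1 - 5} = \left(- \frac{1}{3}\right) \left(- \frac{1}{3}\right) \left(- \frac{2}{-4}\right) = \frac{\left(-2\right) \left(- \frac{1}{4}\right)}{9} = \frac{1}{9} \cdot \frac{1}{2} = \frac{1}{18} \approx 0.055556$)
$Z = 0$ ($Z = 0 \left(-1 + \frac{1}{18}\right) = 0 \left(- \frac{17}{18}\right) = 0$)
$\left(Z + 296\right)^{2} = \left(0 + 296\right)^{2} = 296^{2} = 87616$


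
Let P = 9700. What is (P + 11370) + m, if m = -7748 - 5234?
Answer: 8088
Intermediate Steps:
m = -12982
(P + 11370) + m = (9700 + 11370) - 12982 = 21070 - 12982 = 8088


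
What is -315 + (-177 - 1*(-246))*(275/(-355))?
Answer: -26160/71 ≈ -368.45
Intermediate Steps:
-315 + (-177 - 1*(-246))*(275/(-355)) = -315 + (-177 + 246)*(275*(-1/355)) = -315 + 69*(-55/71) = -315 - 3795/71 = -26160/71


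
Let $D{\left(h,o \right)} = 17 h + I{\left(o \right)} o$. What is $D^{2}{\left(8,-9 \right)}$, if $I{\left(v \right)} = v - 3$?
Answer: $59536$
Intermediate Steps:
$I{\left(v \right)} = -3 + v$ ($I{\left(v \right)} = v - 3 = -3 + v$)
$D{\left(h,o \right)} = 17 h + o \left(-3 + o\right)$ ($D{\left(h,o \right)} = 17 h + \left(-3 + o\right) o = 17 h + o \left(-3 + o\right)$)
$D^{2}{\left(8,-9 \right)} = \left(17 \cdot 8 - 9 \left(-3 - 9\right)\right)^{2} = \left(136 - -108\right)^{2} = \left(136 + 108\right)^{2} = 244^{2} = 59536$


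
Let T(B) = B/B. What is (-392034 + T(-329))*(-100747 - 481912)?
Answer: 228421555747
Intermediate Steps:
T(B) = 1
(-392034 + T(-329))*(-100747 - 481912) = (-392034 + 1)*(-100747 - 481912) = -392033*(-582659) = 228421555747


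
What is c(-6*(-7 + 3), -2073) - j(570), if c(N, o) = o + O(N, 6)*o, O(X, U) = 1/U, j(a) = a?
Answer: -5977/2 ≈ -2988.5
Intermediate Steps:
c(N, o) = 7*o/6 (c(N, o) = o + o/6 = 7*o/6)
c(-6*(-7 + 3), -2073) - j(570) = (7/6)*(-2073) - 1*570 = -4837/2 - 570 = -5977/2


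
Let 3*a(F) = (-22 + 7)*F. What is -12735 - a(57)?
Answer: -12450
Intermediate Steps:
a(F) = -5*F (a(F) = ((-22 + 7)*F)/3 = (-15*F)/3 = -5*F)
-12735 - a(57) = -12735 - (-5)*57 = -12735 - 1*(-285) = -12735 + 285 = -12450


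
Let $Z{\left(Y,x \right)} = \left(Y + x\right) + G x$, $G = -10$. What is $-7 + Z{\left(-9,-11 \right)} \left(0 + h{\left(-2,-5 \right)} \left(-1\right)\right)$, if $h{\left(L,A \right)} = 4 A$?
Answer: $1793$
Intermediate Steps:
$Z{\left(Y,x \right)} = Y - 9 x$ ($Z{\left(Y,x \right)} = \left(Y + x\right) - 10 x = Y - 9 x$)
$-7 + Z{\left(-9,-11 \right)} \left(0 + h{\left(-2,-5 \right)} \left(-1\right)\right) = -7 + \left(-9 - -99\right) \left(0 + 4 \left(-5\right) \left(-1\right)\right) = -7 + \left(-9 + 99\right) \left(0 - -20\right) = -7 + 90 \left(0 + 20\right) = -7 + 90 \cdot 20 = -7 + 1800 = 1793$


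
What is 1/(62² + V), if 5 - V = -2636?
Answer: 1/6485 ≈ 0.00015420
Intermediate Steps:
V = 2641 (V = 5 - 1*(-2636) = 5 + 2636 = 2641)
1/(62² + V) = 1/(62² + 2641) = 1/(3844 + 2641) = 1/6485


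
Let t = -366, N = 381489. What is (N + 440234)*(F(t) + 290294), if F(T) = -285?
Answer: 238307065507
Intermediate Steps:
(N + 440234)*(F(t) + 290294) = (381489 + 440234)*(-285 + 290294) = 821723*290009 = 238307065507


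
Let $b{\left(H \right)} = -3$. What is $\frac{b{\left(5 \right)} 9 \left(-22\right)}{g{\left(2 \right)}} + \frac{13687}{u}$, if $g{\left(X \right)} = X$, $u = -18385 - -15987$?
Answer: $\frac{698519}{2398} \approx 291.29$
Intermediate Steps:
$u = -2398$ ($u = -18385 + 15987 = -2398$)
$\frac{b{\left(5 \right)} 9 \left(-22\right)}{g{\left(2 \right)}} + \frac{13687}{u} = \frac{\left(-3\right) 9 \left(-22\right)}{2} + \frac{13687}{-2398} = \left(-27\right) \left(-22\right) \frac{1}{2} + 13687 \left(- \frac{1}{2398}\right) = 594 \cdot \frac{1}{2} - \frac{13687}{2398} = 297 - \frac{13687}{2398} = \frac{698519}{2398}$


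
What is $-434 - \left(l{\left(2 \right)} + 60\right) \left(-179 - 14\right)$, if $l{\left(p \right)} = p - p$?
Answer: $11146$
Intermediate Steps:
$l{\left(p \right)} = 0$
$-434 - \left(l{\left(2 \right)} + 60\right) \left(-179 - 14\right) = -434 - \left(0 + 60\right) \left(-179 - 14\right) = -434 - 60 \left(-193\right) = -434 - -11580 = -434 + 11580 = 11146$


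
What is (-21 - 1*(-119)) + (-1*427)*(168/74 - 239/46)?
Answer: 2292829/1702 ≈ 1347.1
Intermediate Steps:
(-21 - 1*(-119)) + (-1*427)*(168/74 - 239/46) = (-21 + 119) - 427*(168*(1/74) - 239*1/46) = 98 - 427*(84/37 - 239/46) = 98 - 427*(-4979/1702) = 98 + 2126033/1702 = 2292829/1702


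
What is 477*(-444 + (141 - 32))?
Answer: -159795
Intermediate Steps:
477*(-444 + (141 - 32)) = 477*(-444 + 109) = 477*(-335) = -159795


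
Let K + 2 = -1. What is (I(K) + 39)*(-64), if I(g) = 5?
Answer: -2816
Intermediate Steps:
K = -3 (K = -2 - 1 = -3)
(I(K) + 39)*(-64) = (5 + 39)*(-64) = 44*(-64) = -2816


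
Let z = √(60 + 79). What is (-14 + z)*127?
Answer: -1778 + 127*√139 ≈ -280.69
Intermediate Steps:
z = √139 ≈ 11.790
(-14 + z)*127 = (-14 + √139)*127 = -1778 + 127*√139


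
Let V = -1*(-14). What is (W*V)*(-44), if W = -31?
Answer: 19096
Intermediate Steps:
V = 14
(W*V)*(-44) = -31*14*(-44) = -434*(-44) = 19096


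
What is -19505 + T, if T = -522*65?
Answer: -53435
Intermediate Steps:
T = -33930
-19505 + T = -19505 - 33930 = -53435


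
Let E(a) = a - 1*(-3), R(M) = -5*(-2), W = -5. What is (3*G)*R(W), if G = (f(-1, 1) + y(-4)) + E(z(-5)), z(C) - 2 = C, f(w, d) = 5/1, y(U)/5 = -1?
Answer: 0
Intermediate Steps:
y(U) = -5 (y(U) = 5*(-1) = -5)
R(M) = 10
f(w, d) = 5 (f(w, d) = 5*1 = 5)
z(C) = 2 + C
E(a) = 3 + a (E(a) = a + 3 = 3 + a)
G = 0 (G = (5 - 5) + (3 + (2 - 5)) = 0 + (3 - 3) = 0 + 0 = 0)
(3*G)*R(W) = (3*0)*10 = 0*10 = 0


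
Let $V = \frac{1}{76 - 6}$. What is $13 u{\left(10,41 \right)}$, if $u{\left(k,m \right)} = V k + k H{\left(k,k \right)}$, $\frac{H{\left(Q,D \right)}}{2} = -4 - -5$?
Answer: $\frac{1833}{7} \approx 261.86$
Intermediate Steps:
$H{\left(Q,D \right)} = 2$ ($H{\left(Q,D \right)} = 2 \left(-4 - -5\right) = 2 \left(-4 + 5\right) = 2 \cdot 1 = 2$)
$V = \frac{1}{70} \approx 0.014286$
$u{\left(k,m \right)} = \frac{141 k}{70}$ ($u{\left(k,m \right)} = \frac{k}{70} + k 2 = \frac{k}{70} + 2 k = \frac{141 k}{70}$)
$13 u{\left(10,41 \right)} = 13 \cdot \frac{141}{70} \cdot 10 = 13 \cdot \frac{141}{7} = \frac{1833}{7}$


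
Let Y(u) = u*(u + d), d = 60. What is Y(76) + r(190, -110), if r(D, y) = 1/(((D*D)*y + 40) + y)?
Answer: 41044979519/3971070 ≈ 10336.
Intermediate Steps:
r(D, y) = 1/(40 + y + y*D²) (r(D, y) = 1/((D²*y + 40) + y) = 1/((y*D² + 40) + y) = 1/((40 + y*D²) + y) = 1/(40 + y + y*D²))
Y(u) = u*(60 + u) (Y(u) = u*(u + 60) = u*(60 + u))
Y(76) + r(190, -110) = 76*(60 + 76) + 1/(40 - 110 - 110*190²) = 76*136 + 1/(40 - 110 - 110*36100) = 10336 + 1/(40 - 110 - 3971000) = 10336 + 1/(-3971070) = 10336 - 1/3971070 = 41044979519/3971070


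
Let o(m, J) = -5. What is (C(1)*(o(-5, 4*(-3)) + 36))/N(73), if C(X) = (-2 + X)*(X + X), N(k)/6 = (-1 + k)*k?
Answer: -31/15768 ≈ -0.0019660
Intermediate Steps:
N(k) = 6*k*(-1 + k) (N(k) = 6*((-1 + k)*k) = 6*(k*(-1 + k)) = 6*k*(-1 + k))
C(X) = 2*X*(-2 + X) (C(X) = (-2 + X)*(2*X) = 2*X*(-2 + X))
(C(1)*(o(-5, 4*(-3)) + 36))/N(73) = ((2*1*(-2 + 1))*(-5 + 36))/((6*73*(-1 + 73))) = ((2*1*(-1))*31)/((6*73*72)) = -2*31/31536 = -62*1/31536 = -31/15768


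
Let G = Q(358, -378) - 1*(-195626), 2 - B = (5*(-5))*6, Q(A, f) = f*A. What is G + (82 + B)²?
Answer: 115058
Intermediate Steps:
Q(A, f) = A*f
B = 152 (B = 2 - 5*(-5)*6 = 2 - (-25)*6 = 2 - 1*(-150) = 2 + 150 = 152)
G = 60302 (G = 358*(-378) - 1*(-195626) = -135324 + 195626 = 60302)
G + (82 + B)² = 60302 + (82 + 152)² = 60302 + 234² = 60302 + 54756 = 115058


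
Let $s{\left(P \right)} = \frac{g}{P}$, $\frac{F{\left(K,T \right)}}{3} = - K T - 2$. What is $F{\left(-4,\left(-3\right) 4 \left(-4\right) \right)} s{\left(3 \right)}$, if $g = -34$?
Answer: $-6460$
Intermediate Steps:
$F{\left(K,T \right)} = -6 - 3 K T$ ($F{\left(K,T \right)} = 3 \left(- K T - 2\right) = 3 \left(-2 - K T\right) = -6 - 3 K T$)
$s{\left(P \right)} = - \frac{34}{P}$
$F{\left(-4,\left(-3\right) 4 \left(-4\right) \right)} s{\left(3 \right)} = \left(-6 - - 12 \left(-3\right) 4 \left(-4\right)\right) \left(- \frac{34}{3}\right) = \left(-6 - - 12 \left(\left(-12\right) \left(-4\right)\right)\right) \left(\left(-34\right) \frac{1}{3}\right) = \left(-6 - \left(-12\right) 48\right) \left(- \frac{34}{3}\right) = \left(-6 + 576\right) \left(- \frac{34}{3}\right) = 570 \left(- \frac{34}{3}\right) = -6460$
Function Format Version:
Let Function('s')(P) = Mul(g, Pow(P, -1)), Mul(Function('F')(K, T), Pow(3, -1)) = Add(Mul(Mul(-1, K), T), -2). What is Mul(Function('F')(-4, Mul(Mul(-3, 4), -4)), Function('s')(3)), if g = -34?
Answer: -6460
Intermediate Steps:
Function('F')(K, T) = Add(-6, Mul(-3, K, T)) (Function('F')(K, T) = Mul(3, Add(Mul(Mul(-1, K), T), -2)) = Mul(3, Add(Mul(-1, K, T), -2)) = Mul(3, Add(-2, Mul(-1, K, T))) = Add(-6, Mul(-3, K, T)))
Function('s')(P) = Mul(-34, Pow(P, -1))
Mul(Function('F')(-4, Mul(Mul(-3, 4), -4)), Function('s')(3)) = Mul(Add(-6, Mul(-3, -4, Mul(Mul(-3, 4), -4))), Mul(-34, Pow(3, -1))) = Mul(Add(-6, Mul(-3, -4, Mul(-12, -4))), Mul(-34, Rational(1, 3))) = Mul(Add(-6, Mul(-3, -4, 48)), Rational(-34, 3)) = Mul(Add(-6, 576), Rational(-34, 3)) = Mul(570, Rational(-34, 3)) = -6460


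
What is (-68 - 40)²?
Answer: 11664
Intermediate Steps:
(-68 - 40)² = (-108)² = 11664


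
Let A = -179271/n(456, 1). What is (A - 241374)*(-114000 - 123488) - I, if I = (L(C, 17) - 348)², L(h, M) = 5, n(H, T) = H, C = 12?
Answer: 1090916852699/19 ≈ 5.7417e+10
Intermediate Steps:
A = -59757/152 (A = -179271/456 = -179271*1/456 = -59757/152 ≈ -393.14)
I = 117649 (I = (5 - 348)² = (-343)² = 117649)
(A - 241374)*(-114000 - 123488) - I = (-59757/152 - 241374)*(-114000 - 123488) - 1*117649 = -36748605/152*(-237488) - 117649 = 1090919088030/19 - 117649 = 1090916852699/19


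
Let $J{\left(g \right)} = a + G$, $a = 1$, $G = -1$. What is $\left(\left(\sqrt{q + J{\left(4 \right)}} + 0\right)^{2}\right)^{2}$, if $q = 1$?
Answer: $1$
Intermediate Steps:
$J{\left(g \right)} = 0$ ($J{\left(g \right)} = 1 - 1 = 0$)
$\left(\left(\sqrt{q + J{\left(4 \right)}} + 0\right)^{2}\right)^{2} = \left(\left(\sqrt{1 + 0} + 0\right)^{2}\right)^{2} = \left(\left(\sqrt{1} + 0\right)^{2}\right)^{2} = \left(\left(1 + 0\right)^{2}\right)^{2} = \left(1^{2}\right)^{2} = 1^{2} = 1$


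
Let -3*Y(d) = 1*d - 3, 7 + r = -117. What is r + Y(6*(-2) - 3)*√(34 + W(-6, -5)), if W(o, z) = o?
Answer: -124 + 12*√7 ≈ -92.251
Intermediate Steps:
r = -124 (r = -7 - 117 = -124)
Y(d) = 1 - d/3 (Y(d) = -(1*d - 3)/3 = -(d - 3)/3 = -(-3 + d)/3 = 1 - d/3)
r + Y(6*(-2) - 3)*√(34 + W(-6, -5)) = -124 + (1 - (6*(-2) - 3)/3)*√(34 - 6) = -124 + (1 - (-12 - 3)/3)*√28 = -124 + (1 - ⅓*(-15))*(2*√7) = -124 + (1 + 5)*(2*√7) = -124 + 6*(2*√7) = -124 + 12*√7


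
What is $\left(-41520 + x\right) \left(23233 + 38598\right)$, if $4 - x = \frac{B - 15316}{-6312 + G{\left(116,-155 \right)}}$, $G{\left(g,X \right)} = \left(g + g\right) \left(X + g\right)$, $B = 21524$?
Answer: $- \frac{616068193433}{240} \approx -2.567 \cdot 10^{9}$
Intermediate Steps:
$G{\left(g,X \right)} = 2 g \left(X + g\right)$
$x = \frac{1057}{240}$ ($x = 4 - \frac{21524 - 15316}{-6312 + 2 \cdot 116 \left(-155 + 116\right)} = 4 - \frac{6208}{-6312 + 2 \cdot 116 \left(-39\right)} = 4 - \frac{6208}{-6312 - 9048} = 4 - \frac{6208}{-15360} = 4 - 6208 \left(- \frac{1}{15360}\right) = 4 - - \frac{97}{240} = 4 + \frac{97}{240} = \frac{1057}{240} \approx 4.4042$)
$\left(-41520 + x\right) \left(23233 + 38598\right) = \left(-41520 + \frac{1057}{240}\right) \left(23233 + 38598\right) = \left(- \frac{9963743}{240}\right) 61831 = - \frac{616068193433}{240}$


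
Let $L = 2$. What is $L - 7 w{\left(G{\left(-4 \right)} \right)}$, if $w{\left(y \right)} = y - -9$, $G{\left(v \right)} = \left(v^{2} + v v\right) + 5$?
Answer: $-320$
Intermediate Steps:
$G{\left(v \right)} = 5 + 2 v^{2}$ ($G{\left(v \right)} = \left(v^{2} + v^{2}\right) + 5 = 2 v^{2} + 5 = 5 + 2 v^{2}$)
$w{\left(y \right)} = 9 + y$ ($w{\left(y \right)} = y + 9 = 9 + y$)
$L - 7 w{\left(G{\left(-4 \right)} \right)} = 2 - 7 \left(9 + \left(5 + 2 \left(-4\right)^{2}\right)\right) = 2 - 7 \left(9 + \left(5 + 2 \cdot 16\right)\right) = 2 - 7 \left(9 + \left(5 + 32\right)\right) = 2 - 7 \left(9 + 37\right) = 2 - 322 = -320$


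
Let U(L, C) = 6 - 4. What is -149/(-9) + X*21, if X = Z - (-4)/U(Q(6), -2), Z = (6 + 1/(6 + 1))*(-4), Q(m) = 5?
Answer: -4117/9 ≈ -457.44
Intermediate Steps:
U(L, C) = 2
Z = -172/7 (Z = (6 + 1/7)*(-4) = (6 + ⅐)*(-4) = (43/7)*(-4) = -172/7 ≈ -24.571)
X = -158/7 (X = -172/7 - (-4)/2 = -172/7 - 1*(-2) = -172/7 + 2 = -158/7 ≈ -22.571)
-149/(-9) + X*21 = -149/(-9) - 158/7*21 = -149*(-⅑) - 474 = 149/9 - 474 = -4117/9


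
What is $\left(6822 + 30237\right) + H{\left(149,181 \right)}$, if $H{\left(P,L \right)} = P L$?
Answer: $64028$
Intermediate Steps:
$H{\left(P,L \right)} = L P$
$\left(6822 + 30237\right) + H{\left(149,181 \right)} = \left(6822 + 30237\right) + 181 \cdot 149 = 37059 + 26969 = 64028$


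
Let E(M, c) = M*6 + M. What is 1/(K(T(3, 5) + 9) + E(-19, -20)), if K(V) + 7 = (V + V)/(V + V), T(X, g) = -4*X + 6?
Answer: -1/139 ≈ -0.0071942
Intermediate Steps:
T(X, g) = 6 - 4*X
E(M, c) = 7*M (E(M, c) = 6*M + M = 7*M)
K(V) = -6 (K(V) = -7 + (V + V)/(V + V) = -7 + (2*V)/((2*V)) = -7 + (2*V)*(1/(2*V)) = -7 + 1 = -6)
1/(K(T(3, 5) + 9) + E(-19, -20)) = 1/(-6 + 7*(-19)) = 1/(-6 - 133) = 1/(-139) = -1/139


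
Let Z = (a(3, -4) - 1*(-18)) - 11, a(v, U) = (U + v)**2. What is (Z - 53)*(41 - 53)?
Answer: 540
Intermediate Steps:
Z = 8 (Z = ((-4 + 3)**2 - 1*(-18)) - 11 = ((-1)**2 + 18) - 11 = (1 + 18) - 11 = 19 - 11 = 8)
(Z - 53)*(41 - 53) = (8 - 53)*(41 - 53) = -45*(-12) = 540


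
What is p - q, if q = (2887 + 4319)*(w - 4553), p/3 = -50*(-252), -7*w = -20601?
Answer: 11639460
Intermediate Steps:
w = 2943 (w = -⅐*(-20601) = 2943)
p = 37800 (p = 3*(-50*(-252)) = 3*12600 = 37800)
q = -11601660 (q = (2887 + 4319)*(2943 - 4553) = 7206*(-1610) = -11601660)
p - q = 37800 - 1*(-11601660) = 37800 + 11601660 = 11639460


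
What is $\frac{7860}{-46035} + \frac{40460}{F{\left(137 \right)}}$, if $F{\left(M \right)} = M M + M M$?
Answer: $\frac{52250914}{57602061} \approx 0.9071$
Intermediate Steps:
$F{\left(M \right)} = 2 M^{2}$ ($F{\left(M \right)} = M^{2} + M^{2} = 2 M^{2}$)
$\frac{7860}{-46035} + \frac{40460}{F{\left(137 \right)}} = \frac{7860}{-46035} + \frac{40460}{2 \cdot 137^{2}} = 7860 \left(- \frac{1}{46035}\right) + \frac{40460}{2 \cdot 18769} = - \frac{524}{3069} + \frac{40460}{37538} = - \frac{524}{3069} + 40460 \cdot \frac{1}{37538} = - \frac{524}{3069} + \frac{20230}{18769} = \frac{52250914}{57602061}$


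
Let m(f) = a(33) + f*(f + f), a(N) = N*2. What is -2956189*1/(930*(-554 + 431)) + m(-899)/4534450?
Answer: 1358959898557/51869573550 ≈ 26.200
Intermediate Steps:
a(N) = 2*N
m(f) = 66 + 2*f² (m(f) = 2*33 + f*(f + f) = 66 + f*(2*f) = 66 + 2*f²)
-2956189*1/(930*(-554 + 431)) + m(-899)/4534450 = -2956189*1/(930*(-554 + 431)) + (66 + 2*(-899)²)/4534450 = -2956189/((-123*930)) + (66 + 2*808201)*(1/4534450) = -2956189/(-114390) + (66 + 1616402)*(1/4534450) = -2956189*(-1/114390) + 1616468*(1/4534450) = 2956189/114390 + 808234/2267225 = 1358959898557/51869573550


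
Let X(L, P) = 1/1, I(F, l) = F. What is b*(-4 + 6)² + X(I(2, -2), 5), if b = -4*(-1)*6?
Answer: 97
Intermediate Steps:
X(L, P) = 1
b = 24 (b = 4*6 = 24)
b*(-4 + 6)² + X(I(2, -2), 5) = 24*(-4 + 6)² + 1 = 24*2² + 1 = 24*4 + 1 = 96 + 1 = 97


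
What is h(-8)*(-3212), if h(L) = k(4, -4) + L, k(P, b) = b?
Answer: 38544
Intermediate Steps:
h(L) = -4 + L
h(-8)*(-3212) = (-4 - 8)*(-3212) = -12*(-3212) = 38544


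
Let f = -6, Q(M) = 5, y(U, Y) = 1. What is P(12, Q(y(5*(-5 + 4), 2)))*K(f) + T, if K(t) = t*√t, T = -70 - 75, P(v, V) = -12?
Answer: -145 + 72*I*√6 ≈ -145.0 + 176.36*I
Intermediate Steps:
T = -145
K(t) = t^(3/2)
P(12, Q(y(5*(-5 + 4), 2)))*K(f) + T = -(-72)*I*√6 - 145 = 72*I*√6 - 145 = -145 + 72*I*√6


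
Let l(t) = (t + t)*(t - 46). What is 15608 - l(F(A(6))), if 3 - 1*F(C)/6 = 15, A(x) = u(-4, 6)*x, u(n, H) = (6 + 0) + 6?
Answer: -1384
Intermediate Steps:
u(n, H) = 12 (u(n, H) = 6 + 6 = 12)
A(x) = 12*x
F(C) = -72 (F(C) = 18 - 6*15 = 18 - 90 = -72)
l(t) = 2*t*(-46 + t) (l(t) = (2*t)*(-46 + t) = 2*t*(-46 + t))
15608 - l(F(A(6))) = 15608 - 2*(-72)*(-46 - 72) = 15608 - 2*(-72)*(-118) = 15608 - 1*16992 = 15608 - 16992 = -1384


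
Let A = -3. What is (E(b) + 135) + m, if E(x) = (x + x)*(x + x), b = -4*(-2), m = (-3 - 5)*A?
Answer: 415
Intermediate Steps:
m = 24 (m = (-3 - 5)*(-3) = -8*(-3) = 24)
b = 8
E(x) = 4*x**2 (E(x) = (2*x)*(2*x) = 4*x**2)
(E(b) + 135) + m = (4*8**2 + 135) + 24 = (4*64 + 135) + 24 = (256 + 135) + 24 = 391 + 24 = 415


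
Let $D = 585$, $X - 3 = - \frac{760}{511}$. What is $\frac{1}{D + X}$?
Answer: $\frac{511}{299708} \approx 0.001705$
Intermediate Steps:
$X = \frac{773}{511}$ ($X = 3 - \frac{760}{511} = \frac{773}{511} \approx 1.5127$)
$\frac{1}{D + X} = \frac{1}{585 + \frac{773}{511}} = \frac{1}{\frac{299708}{511}} = \frac{511}{299708}$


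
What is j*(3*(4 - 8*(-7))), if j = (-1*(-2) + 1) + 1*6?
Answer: 1620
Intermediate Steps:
j = 9 (j = (2 + 1) + 6 = 3 + 6 = 9)
j*(3*(4 - 8*(-7))) = 9*(3*(4 - 8*(-7))) = 9*(3*(4 + 56)) = 9*(3*60) = 9*180 = 1620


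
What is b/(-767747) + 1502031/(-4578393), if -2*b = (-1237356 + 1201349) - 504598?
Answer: -1593820578693/2343364993714 ≈ -0.68014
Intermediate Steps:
b = 540605/2 (b = -((-1237356 + 1201349) - 504598)/2 = -(-36007 - 504598)/2 = -½*(-540605) = 540605/2 ≈ 2.7030e+5)
b/(-767747) + 1502031/(-4578393) = (540605/2)/(-767747) + 1502031/(-4578393) = (540605/2)*(-1/767747) + 1502031*(-1/4578393) = -540605/1535494 - 500677/1526131 = -1593820578693/2343364993714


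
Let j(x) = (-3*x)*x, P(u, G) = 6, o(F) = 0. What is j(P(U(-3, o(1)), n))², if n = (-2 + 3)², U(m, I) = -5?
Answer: 11664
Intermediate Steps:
n = 1 (n = 1² = 1)
j(x) = -3*x²
j(P(U(-3, o(1)), n))² = (-3*6²)² = (-3*36)² = (-108)² = 11664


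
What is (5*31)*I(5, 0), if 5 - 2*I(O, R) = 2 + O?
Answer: -155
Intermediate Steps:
I(O, R) = 3/2 - O/2 (I(O, R) = 5/2 - (2 + O)/2 = 5/2 + (-1 - O/2) = 3/2 - O/2)
(5*31)*I(5, 0) = (5*31)*(3/2 - ½*5) = 155*(3/2 - 5/2) = 155*(-1) = -155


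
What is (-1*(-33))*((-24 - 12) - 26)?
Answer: -2046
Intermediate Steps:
(-1*(-33))*((-24 - 12) - 26) = 33*(-36 - 26) = 33*(-62) = -2046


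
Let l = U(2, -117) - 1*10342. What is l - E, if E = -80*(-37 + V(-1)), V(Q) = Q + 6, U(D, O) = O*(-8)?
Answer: -11966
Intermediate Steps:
U(D, O) = -8*O
V(Q) = 6 + Q
l = -9406 (l = -8*(-117) - 1*10342 = 936 - 10342 = -9406)
E = 2560 (E = -80*(-37 + (6 - 1)) = -80*(-37 + 5) = -80*(-32) = 2560)
l - E = -9406 - 1*2560 = -9406 - 2560 = -11966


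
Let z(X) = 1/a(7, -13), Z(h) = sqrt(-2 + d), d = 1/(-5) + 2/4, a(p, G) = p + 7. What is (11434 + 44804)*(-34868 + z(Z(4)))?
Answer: -1960902567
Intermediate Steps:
a(p, G) = 7 + p
d = 3/10 (d = 1*(-1/5) + 2*(1/4) = -1/5 + 1/2 = 3/10 ≈ 0.30000)
Z(h) = I*sqrt(170)/10 (Z(h) = sqrt(-2 + 3/10) = sqrt(-17/10) = I*sqrt(170)/10)
z(X) = 1/14 (z(X) = 1/(7 + 7) = 1/14)
(11434 + 44804)*(-34868 + z(Z(4))) = (11434 + 44804)*(-34868 + 1/14) = 56238*(-488151/14) = -1960902567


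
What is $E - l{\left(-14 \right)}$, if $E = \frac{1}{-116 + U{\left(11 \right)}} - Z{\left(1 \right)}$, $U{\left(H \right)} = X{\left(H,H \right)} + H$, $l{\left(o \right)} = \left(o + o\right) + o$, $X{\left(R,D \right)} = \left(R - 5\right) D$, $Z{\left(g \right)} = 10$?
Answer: $\frac{1247}{39} \approx 31.974$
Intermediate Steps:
$X{\left(R,D \right)} = D \left(-5 + R\right)$ ($X{\left(R,D \right)} = \left(-5 + R\right) D = D \left(-5 + R\right)$)
$l{\left(o \right)} = 3 o$ ($l{\left(o \right)} = 2 o + o = 3 o$)
$U{\left(H \right)} = H + H \left(-5 + H\right)$ ($U{\left(H \right)} = H \left(-5 + H\right) + H = H + H \left(-5 + H\right)$)
$E = - \frac{391}{39}$ ($E = \frac{1}{-116 + 11 \left(-4 + 11\right)} - 10 = \frac{1}{-116 + 11 \cdot 7} - 10 = \frac{1}{-116 + 77} - 10 = \frac{1}{-39} - 10 = - \frac{1}{39} - 10 = - \frac{391}{39} \approx -10.026$)
$E - l{\left(-14 \right)} = - \frac{391}{39} - 3 \left(-14\right) = - \frac{391}{39} - -42 = - \frac{391}{39} + 42 = \frac{1247}{39}$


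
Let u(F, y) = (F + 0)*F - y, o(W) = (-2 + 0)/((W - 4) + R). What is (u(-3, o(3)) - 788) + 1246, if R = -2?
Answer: 1399/3 ≈ 466.33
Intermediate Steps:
o(W) = -2/(-6 + W) (o(W) = (-2 + 0)/((W - 4) - 2) = -2/((-4 + W) - 2) = -2/(-6 + W))
u(F, y) = F² - y (u(F, y) = F*F - y = F² - y)
(u(-3, o(3)) - 788) + 1246 = (((-3)² - (-2)/(-6 + 3)) - 788) + 1246 = ((9 - (-2)/(-3)) - 788) + 1246 = ((9 - (-2)*(-1)/3) - 788) + 1246 = ((9 - 1*⅔) - 788) + 1246 = ((9 - ⅔) - 788) + 1246 = (25/3 - 788) + 1246 = -2339/3 + 1246 = 1399/3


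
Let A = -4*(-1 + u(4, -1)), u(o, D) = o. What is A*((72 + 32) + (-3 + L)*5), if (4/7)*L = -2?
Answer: -858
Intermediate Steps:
L = -7/2 (L = (7/4)*(-2) = -7/2 ≈ -3.5000)
A = -12 (A = -4*(-1 + 4) = -4*3 = -12)
A*((72 + 32) + (-3 + L)*5) = -12*((72 + 32) + (-3 - 7/2)*5) = -12*(104 - 13/2*5) = -12*(104 - 65/2) = -12*143/2 = -858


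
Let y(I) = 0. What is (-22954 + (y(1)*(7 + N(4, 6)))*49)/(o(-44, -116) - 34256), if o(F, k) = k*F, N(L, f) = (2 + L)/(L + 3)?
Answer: 11477/14576 ≈ 0.78739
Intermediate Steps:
N(L, f) = (2 + L)/(3 + L)
o(F, k) = F*k
(-22954 + (y(1)*(7 + N(4, 6)))*49)/(o(-44, -116) - 34256) = (-22954 + (0*(7 + (2 + 4)/(3 + 4)))*49)/(-44*(-116) - 34256) = (-22954 + (0*(7 + 6/7))*49)/(5104 - 34256) = (-22954 + (0*(7 + (1/7)*6))*49)/(-29152) = (-22954 + (0*(7 + 6/7))*49)*(-1/29152) = (-22954 + (0*(55/7))*49)*(-1/29152) = (-22954 + 0*49)*(-1/29152) = (-22954 + 0)*(-1/29152) = -22954*(-1/29152) = 11477/14576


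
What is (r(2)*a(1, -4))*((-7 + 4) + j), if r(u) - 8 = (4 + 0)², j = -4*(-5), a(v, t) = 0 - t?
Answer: 1632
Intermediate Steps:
a(v, t) = -t
j = 20
r(u) = 24 (r(u) = 8 + (4 + 0)² = 8 + 4² = 8 + 16 = 24)
(r(2)*a(1, -4))*((-7 + 4) + j) = (24*(-1*(-4)))*((-7 + 4) + 20) = (24*4)*(-3 + 20) = 96*17 = 1632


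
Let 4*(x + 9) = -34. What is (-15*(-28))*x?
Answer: -7350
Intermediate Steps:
x = -35/2 (x = -9 + (1/4)*(-34) = -9 - 17/2 = -35/2 ≈ -17.500)
(-15*(-28))*x = -15*(-28)*(-35/2) = 420*(-35/2) = -7350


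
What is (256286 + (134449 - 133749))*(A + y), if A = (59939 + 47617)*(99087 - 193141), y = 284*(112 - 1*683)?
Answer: -2599730559037368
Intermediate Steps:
y = -162164 (y = 284*(112 - 683) = 284*(-571) = -162164)
A = -10116072024 (A = 107556*(-94054) = -10116072024)
(256286 + (134449 - 133749))*(A + y) = (256286 + (134449 - 133749))*(-10116072024 - 162164) = (256286 + 700)*(-10116234188) = 256986*(-10116234188) = -2599730559037368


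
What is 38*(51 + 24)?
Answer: 2850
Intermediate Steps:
38*(51 + 24) = 38*75 = 2850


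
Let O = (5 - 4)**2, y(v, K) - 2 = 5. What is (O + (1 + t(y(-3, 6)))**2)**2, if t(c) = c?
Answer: 4225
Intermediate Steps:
y(v, K) = 7 (y(v, K) = 2 + 5 = 7)
O = 1 (O = 1**2 = 1)
(O + (1 + t(y(-3, 6)))**2)**2 = (1 + (1 + 7)**2)**2 = (1 + 8**2)**2 = (1 + 64)**2 = 65**2 = 4225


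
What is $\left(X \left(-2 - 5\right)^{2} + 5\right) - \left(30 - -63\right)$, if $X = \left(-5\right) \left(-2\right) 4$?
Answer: $1872$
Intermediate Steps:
$X = 40$ ($X = 10 \cdot 4 = 40$)
$\left(X \left(-2 - 5\right)^{2} + 5\right) - \left(30 - -63\right) = \left(40 \left(-2 - 5\right)^{2} + 5\right) - \left(30 - -63\right) = \left(40 \left(-7\right)^{2} + 5\right) - \left(30 + 63\right) = \left(40 \cdot 49 + 5\right) - 93 = \left(1960 + 5\right) - 93 = 1965 - 93 = 1872$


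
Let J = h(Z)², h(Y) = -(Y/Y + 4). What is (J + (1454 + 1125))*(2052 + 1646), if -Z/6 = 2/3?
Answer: 9629592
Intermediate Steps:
Z = -4 (Z = -12/3 = -6*⅔ = -4)
h(Y) = -5 (h(Y) = -(1 + 4) = -1*5 = -5)
J = 25 (J = (-5)² = 25)
(J + (1454 + 1125))*(2052 + 1646) = (25 + (1454 + 1125))*(2052 + 1646) = (25 + 2579)*3698 = 2604*3698 = 9629592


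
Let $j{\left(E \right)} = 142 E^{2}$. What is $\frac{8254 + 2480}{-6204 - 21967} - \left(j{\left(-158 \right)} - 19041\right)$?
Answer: $- \frac{99326646571}{28171} \approx -3.5258 \cdot 10^{6}$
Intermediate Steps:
$\frac{8254 + 2480}{-6204 - 21967} - \left(j{\left(-158 \right)} - 19041\right) = \frac{8254 + 2480}{-6204 - 21967} - \left(142 \left(-158\right)^{2} - 19041\right) = \frac{10734}{-28171} - \left(142 \cdot 24964 - 19041\right) = 10734 \left(- \frac{1}{28171}\right) - \left(3544888 - 19041\right) = - \frac{10734}{28171} - 3525847 = - \frac{99326646571}{28171}$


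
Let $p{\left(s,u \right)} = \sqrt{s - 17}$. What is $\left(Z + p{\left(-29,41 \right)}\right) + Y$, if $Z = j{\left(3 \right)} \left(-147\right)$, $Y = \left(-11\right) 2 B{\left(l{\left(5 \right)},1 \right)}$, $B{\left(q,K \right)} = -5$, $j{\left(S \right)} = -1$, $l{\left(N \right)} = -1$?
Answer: $257 + i \sqrt{46} \approx 257.0 + 6.7823 i$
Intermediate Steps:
$Y = 110$ ($Y = \left(-11\right) 2 \left(-5\right) = \left(-22\right) \left(-5\right) = 110$)
$Z = 147$ ($Z = \left(-1\right) \left(-147\right) = 147$)
$p{\left(s,u \right)} = \sqrt{-17 + s}$
$\left(Z + p{\left(-29,41 \right)}\right) + Y = \left(147 + \sqrt{-17 - 29}\right) + 110 = \left(147 + \sqrt{-46}\right) + 110 = \left(147 + i \sqrt{46}\right) + 110 = 257 + i \sqrt{46}$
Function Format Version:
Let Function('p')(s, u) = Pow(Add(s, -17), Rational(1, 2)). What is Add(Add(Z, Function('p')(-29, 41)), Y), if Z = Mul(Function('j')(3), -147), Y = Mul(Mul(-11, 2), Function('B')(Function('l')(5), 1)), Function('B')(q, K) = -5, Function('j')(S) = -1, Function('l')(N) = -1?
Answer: Add(257, Mul(I, Pow(46, Rational(1, 2)))) ≈ Add(257.00, Mul(6.7823, I))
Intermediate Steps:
Y = 110 (Y = Mul(Mul(-11, 2), -5) = Mul(-22, -5) = 110)
Z = 147 (Z = Mul(-1, -147) = 147)
Function('p')(s, u) = Pow(Add(-17, s), Rational(1, 2))
Add(Add(Z, Function('p')(-29, 41)), Y) = Add(Add(147, Pow(Add(-17, -29), Rational(1, 2))), 110) = Add(Add(147, Pow(-46, Rational(1, 2))), 110) = Add(Add(147, Mul(I, Pow(46, Rational(1, 2)))), 110) = Add(257, Mul(I, Pow(46, Rational(1, 2))))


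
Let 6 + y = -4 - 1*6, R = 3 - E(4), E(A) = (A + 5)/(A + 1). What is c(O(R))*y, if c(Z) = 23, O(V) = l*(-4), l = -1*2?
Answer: -368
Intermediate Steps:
E(A) = (5 + A)/(1 + A)
l = -2
R = 6/5 (R = 3 - (5 + 4)/(1 + 4) = 3 - 9/5 = 6/5 ≈ 1.2000)
O(V) = 8 (O(V) = -2*(-4) = 8)
y = -16 (y = -6 + (-4 - 1*6) = -6 + (-4 - 6) = -6 - 10 = -16)
c(O(R))*y = 23*(-16) = -368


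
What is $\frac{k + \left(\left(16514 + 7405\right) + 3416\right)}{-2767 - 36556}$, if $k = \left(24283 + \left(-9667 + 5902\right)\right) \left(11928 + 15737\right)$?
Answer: $- \frac{567657805}{39323} \approx -14436.0$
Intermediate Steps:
$k = 567630470$ ($k = \left(24283 - 3765\right) 27665 = 20518 \cdot 27665 = 567630470$)
$\frac{k + \left(\left(16514 + 7405\right) + 3416\right)}{-2767 - 36556} = \frac{567630470 + \left(\left(16514 + 7405\right) + 3416\right)}{-2767 - 36556} = \frac{567630470 + \left(23919 + 3416\right)}{-39323} = \left(567630470 + 27335\right) \left(- \frac{1}{39323}\right) = 567657805 \left(- \frac{1}{39323}\right) = - \frac{567657805}{39323}$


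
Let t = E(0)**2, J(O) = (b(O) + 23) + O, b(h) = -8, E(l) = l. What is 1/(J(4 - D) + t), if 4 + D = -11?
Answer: 1/34 ≈ 0.029412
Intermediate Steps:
D = -15 (D = -4 - 11 = -15)
J(O) = 15 + O (J(O) = (-8 + 23) + O = 15 + O)
t = 0 (t = 0**2 = 0)
1/(J(4 - D) + t) = 1/((15 + (4 - 1*(-15))) + 0) = 1/((15 + (4 + 15)) + 0) = 1/((15 + 19) + 0) = 1/(34 + 0) = 1/34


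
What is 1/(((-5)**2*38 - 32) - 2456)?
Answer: -1/1538 ≈ -0.00065020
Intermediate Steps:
1/(((-5)**2*38 - 32) - 2456) = 1/((25*38 - 32) - 2456) = 1/((950 - 32) - 2456) = 1/(918 - 2456) = 1/(-1538) = -1/1538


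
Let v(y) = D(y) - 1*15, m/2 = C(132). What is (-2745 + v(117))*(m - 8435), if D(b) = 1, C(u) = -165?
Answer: 24182635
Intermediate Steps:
m = -330 (m = 2*(-165) = -330)
v(y) = -14 (v(y) = 1 - 1*15 = 1 - 15 = -14)
(-2745 + v(117))*(m - 8435) = (-2745 - 14)*(-330 - 8435) = -2759*(-8765) = 24182635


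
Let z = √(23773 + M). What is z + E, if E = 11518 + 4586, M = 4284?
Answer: 16104 + √28057 ≈ 16272.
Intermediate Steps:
z = √28057 (z = √(23773 + 4284) = √28057 ≈ 167.50)
E = 16104
z + E = √28057 + 16104 = 16104 + √28057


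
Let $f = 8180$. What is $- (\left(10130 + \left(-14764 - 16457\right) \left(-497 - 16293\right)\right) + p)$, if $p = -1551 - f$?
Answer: $-524200989$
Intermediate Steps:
$p = -9731$ ($p = -1551 - 8180 = -9731$)
$- (\left(10130 + \left(-14764 - 16457\right) \left(-497 - 16293\right)\right) + p) = - (\left(10130 + \left(-14764 - 16457\right) \left(-497 - 16293\right)\right) - 9731) = - (\left(10130 - -524200590\right) - 9731) = - (\left(10130 + 524200590\right) - 9731) = - (524210720 - 9731) = \left(-1\right) 524200989 = -524200989$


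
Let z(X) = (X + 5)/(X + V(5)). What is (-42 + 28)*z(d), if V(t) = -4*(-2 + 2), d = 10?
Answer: -21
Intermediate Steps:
V(t) = 0 (V(t) = -4*0 = 0)
z(X) = (5 + X)/X (z(X) = (X + 5)/(X + 0) = (5 + X)/X)
(-42 + 28)*z(d) = (-42 + 28)*((5 + 10)/10) = -7*15/5 = -14*3/2 = -21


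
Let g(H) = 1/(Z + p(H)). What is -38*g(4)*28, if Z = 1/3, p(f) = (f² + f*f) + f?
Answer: -3192/109 ≈ -29.284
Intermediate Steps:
p(f) = f + 2*f² (p(f) = (f² + f²) + f = 2*f² + f = f + 2*f²)
Z = ⅓ ≈ 0.33333
g(H) = 1/(⅓ + H*(1 + 2*H))
-38*g(4)*28 = -114/(1 + 3*4*(1 + 2*4))*28 = -114/(1 + 3*4*(1 + 8))*28 = -114/(1 + 3*4*9)*28 = -114/(1 + 108)*28 = -114/109*28 = -3192/109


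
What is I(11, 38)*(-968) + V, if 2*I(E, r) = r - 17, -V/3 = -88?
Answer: -9900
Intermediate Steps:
V = 264 (V = -3*(-88) = 264)
I(E, r) = -17/2 + r/2 (I(E, r) = (r - 17)/2 = (-17 + r)/2 = -17/2 + r/2)
I(11, 38)*(-968) + V = (-17/2 + (1/2)*38)*(-968) + 264 = (-17/2 + 19)*(-968) + 264 = (21/2)*(-968) + 264 = -10164 + 264 = -9900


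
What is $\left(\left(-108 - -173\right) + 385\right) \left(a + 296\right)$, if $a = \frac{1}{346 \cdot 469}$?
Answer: $\frac{10807448625}{81137} \approx 1.332 \cdot 10^{5}$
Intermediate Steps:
$a = \frac{1}{162274}$ ($a = \frac{1}{346} \cdot \frac{1}{469} = \frac{1}{162274} \approx 6.1624 \cdot 10^{-6}$)
$\left(\left(-108 - -173\right) + 385\right) \left(a + 296\right) = \left(\left(-108 - -173\right) + 385\right) \left(\frac{1}{162274} + 296\right) = \left(\left(-108 + 173\right) + 385\right) \frac{48033105}{162274} = \left(65 + 385\right) \frac{48033105}{162274} = 450 \cdot \frac{48033105}{162274} = \frac{10807448625}{81137}$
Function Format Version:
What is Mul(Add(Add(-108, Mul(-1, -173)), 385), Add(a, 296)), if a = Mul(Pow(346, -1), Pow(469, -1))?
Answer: Rational(10807448625, 81137) ≈ 1.3320e+5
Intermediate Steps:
a = Rational(1, 162274) (a = Mul(Rational(1, 346), Rational(1, 469)) = Rational(1, 162274) ≈ 6.1624e-6)
Mul(Add(Add(-108, Mul(-1, -173)), 385), Add(a, 296)) = Mul(Add(Add(-108, Mul(-1, -173)), 385), Add(Rational(1, 162274), 296)) = Mul(Add(Add(-108, 173), 385), Rational(48033105, 162274)) = Mul(Add(65, 385), Rational(48033105, 162274)) = Mul(450, Rational(48033105, 162274)) = Rational(10807448625, 81137)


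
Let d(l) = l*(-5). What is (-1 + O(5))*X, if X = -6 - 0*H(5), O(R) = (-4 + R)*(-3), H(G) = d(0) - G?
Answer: 24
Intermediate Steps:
d(l) = -5*l
H(G) = -G (H(G) = -5*0 - G = 0 - G = -G)
O(R) = 12 - 3*R
X = -6 (X = -6 - 0*(-1*5) = -6 - 0*(-5) = -6 - 1*0 = -6 + 0 = -6)
(-1 + O(5))*X = (-1 + (12 - 3*5))*(-6) = (-1 + (12 - 15))*(-6) = (-1 - 3)*(-6) = -4*(-6) = 24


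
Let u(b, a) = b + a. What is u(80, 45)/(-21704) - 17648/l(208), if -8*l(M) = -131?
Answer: -3064273911/2843224 ≈ -1077.7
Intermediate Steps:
l(M) = 131/8 (l(M) = -1/8*(-131) = 131/8)
u(b, a) = a + b
u(80, 45)/(-21704) - 17648/l(208) = (45 + 80)/(-21704) - 17648/131/8 = 125*(-1/21704) - 17648*8/131 = -125/21704 - 141184/131 = -3064273911/2843224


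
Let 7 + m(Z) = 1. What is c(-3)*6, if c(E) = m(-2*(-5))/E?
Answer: 12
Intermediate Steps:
m(Z) = -6 (m(Z) = -7 + 1 = -6)
c(E) = -6/E
c(-3)*6 = -6/(-3)*6 = -6*(-⅓)*6 = 2*6 = 12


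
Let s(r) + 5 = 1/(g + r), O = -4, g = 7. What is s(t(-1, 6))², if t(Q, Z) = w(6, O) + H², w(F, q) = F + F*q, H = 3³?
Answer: 12880921/515524 ≈ 24.986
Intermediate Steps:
H = 27
t(Q, Z) = 711 (t(Q, Z) = 6*(1 - 4) + 27² = 6*(-3) + 729 = -18 + 729 = 711)
s(r) = -5 + 1/(7 + r)
s(t(-1, 6))² = ((-34 - 5*711)/(7 + 711))² = ((-34 - 3555)/718)² = ((1/718)*(-3589))² = (-3589/718)² = 12880921/515524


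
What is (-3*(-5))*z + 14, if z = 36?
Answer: 554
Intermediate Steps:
(-3*(-5))*z + 14 = -3*(-5)*36 + 14 = 15*36 + 14 = 540 + 14 = 554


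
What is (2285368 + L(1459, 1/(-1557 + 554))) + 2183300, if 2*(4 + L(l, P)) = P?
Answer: 8964139983/2006 ≈ 4.4687e+6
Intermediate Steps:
L(l, P) = -4 + P/2
(2285368 + L(1459, 1/(-1557 + 554))) + 2183300 = (2285368 + (-4 + 1/(2*(-1557 + 554)))) + 2183300 = (2285368 + (-4 + (1/2)/(-1003))) + 2183300 = (2285368 + (-4 + (1/2)*(-1/1003))) + 2183300 = (2285368 + (-4 - 1/2006)) + 2183300 = (2285368 - 8025/2006) + 2183300 = 4584440183/2006 + 2183300 = 8964139983/2006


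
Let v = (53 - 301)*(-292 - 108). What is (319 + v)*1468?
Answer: 146093892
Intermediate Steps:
v = 99200 (v = -248*(-400) = 99200)
(319 + v)*1468 = (319 + 99200)*1468 = 99519*1468 = 146093892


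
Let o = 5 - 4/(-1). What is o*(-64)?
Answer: -576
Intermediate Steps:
o = 9 (o = 5 - 1*(-4) = 5 + 4 = 9)
o*(-64) = 9*(-64) = -576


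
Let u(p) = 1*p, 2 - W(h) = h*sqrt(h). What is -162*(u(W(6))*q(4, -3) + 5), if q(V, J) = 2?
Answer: -1458 + 1944*sqrt(6) ≈ 3303.8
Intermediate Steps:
W(h) = 2 - h**(3/2) (W(h) = 2 - h*sqrt(h) = 2 - h**(3/2))
u(p) = p
-162*(u(W(6))*q(4, -3) + 5) = -162*((2 - 6**(3/2))*2 + 5) = -162*((2 - 6*sqrt(6))*2 + 5) = -162*((4 - 12*sqrt(6)) + 5) = -162*(9 - 12*sqrt(6)) = -1458 + 1944*sqrt(6)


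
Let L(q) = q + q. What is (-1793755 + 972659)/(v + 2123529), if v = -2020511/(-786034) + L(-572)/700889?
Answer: -452360330217631696/1169901499613564937 ≈ -0.38667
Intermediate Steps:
L(q) = 2*q
v = 1415254711383/550922584226 (v = -2020511/(-786034) + (2*(-572))/700889 = -2020511*(-1/786034) - 1144*1/700889 = 2020511/786034 - 1144/700889 = 1415254711383/550922584226 ≈ 2.5689)
(-1793755 + 972659)/(v + 2123529) = (-1793755 + 972659)/(1415254711383/550922584226 + 2123529) = -821096/1169901499613564937/550922584226 = -821096*550922584226/1169901499613564937 = -452360330217631696/1169901499613564937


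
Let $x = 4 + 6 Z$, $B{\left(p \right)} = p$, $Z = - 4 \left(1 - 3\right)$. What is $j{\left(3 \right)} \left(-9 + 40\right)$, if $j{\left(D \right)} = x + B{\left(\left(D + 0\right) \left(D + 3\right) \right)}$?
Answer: $2170$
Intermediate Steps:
$Z = 8$ ($Z = \left(-4\right) \left(-2\right) = 8$)
$x = 52$ ($x = 4 + 6 \cdot 8 = 4 + 48 = 52$)
$j{\left(D \right)} = 52 + D \left(3 + D\right)$ ($j{\left(D \right)} = 52 + \left(D + 0\right) \left(D + 3\right) = 52 + D \left(3 + D\right)$)
$j{\left(3 \right)} \left(-9 + 40\right) = \left(52 + 3 \left(3 + 3\right)\right) \left(-9 + 40\right) = \left(52 + 3 \cdot 6\right) 31 = \left(52 + 18\right) 31 = 70 \cdot 31 = 2170$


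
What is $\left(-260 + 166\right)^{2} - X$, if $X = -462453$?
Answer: $471289$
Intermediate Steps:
$\left(-260 + 166\right)^{2} - X = \left(-260 + 166\right)^{2} - -462453 = \left(-94\right)^{2} + 462453 = 8836 + 462453 = 471289$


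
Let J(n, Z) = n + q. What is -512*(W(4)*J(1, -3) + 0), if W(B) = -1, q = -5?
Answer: -2048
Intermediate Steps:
J(n, Z) = -5 + n (J(n, Z) = n - 5 = -5 + n)
-512*(W(4)*J(1, -3) + 0) = -512*(-(-5 + 1) + 0) = -512*(-1*(-4) + 0) = -512*(4 + 0) = -512*4 = -2048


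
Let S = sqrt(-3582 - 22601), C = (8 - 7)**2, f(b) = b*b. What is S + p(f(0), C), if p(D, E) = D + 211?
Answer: 211 + I*sqrt(26183) ≈ 211.0 + 161.81*I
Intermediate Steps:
f(b) = b**2
C = 1 (C = 1**2 = 1)
p(D, E) = 211 + D
S = I*sqrt(26183) (S = sqrt(-26183) = I*sqrt(26183) ≈ 161.81*I)
S + p(f(0), C) = I*sqrt(26183) + (211 + 0**2) = I*sqrt(26183) + (211 + 0) = I*sqrt(26183) + 211 = 211 + I*sqrt(26183)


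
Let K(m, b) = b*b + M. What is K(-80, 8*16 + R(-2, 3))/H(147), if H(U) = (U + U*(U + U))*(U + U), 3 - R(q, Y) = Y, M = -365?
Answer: 16019/12749310 ≈ 0.0012565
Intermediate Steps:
R(q, Y) = 3 - Y
H(U) = 2*U*(U + 2*U²) (H(U) = (U + U*(2*U))*(2*U) = (U + 2*U²)*(2*U) = 2*U*(U + 2*U²))
K(m, b) = -365 + b² (K(m, b) = b*b - 365 = b² - 365 = -365 + b²)
K(-80, 8*16 + R(-2, 3))/H(147) = (-365 + (8*16 + (3 - 1*3))²)/((147²*(2 + 4*147))) = (-365 + (128 + (3 - 3))²)/((21609*(2 + 588))) = (-365 + (128 + 0)²)/((21609*590)) = (-365 + 128²)/12749310 = (-365 + 16384)*(1/12749310) = 16019*(1/12749310) = 16019/12749310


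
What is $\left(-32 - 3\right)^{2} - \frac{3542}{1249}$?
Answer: $\frac{1526483}{1249} \approx 1222.2$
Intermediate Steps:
$\left(-32 - 3\right)^{2} - \frac{3542}{1249} = \left(-35\right)^{2} - \frac{3542}{1249} = 1225 - \frac{3542}{1249} = \frac{1526483}{1249}$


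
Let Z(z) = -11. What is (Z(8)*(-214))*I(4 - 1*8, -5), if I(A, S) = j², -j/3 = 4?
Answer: 338976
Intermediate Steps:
j = -12 (j = -3*4 = -12)
I(A, S) = 144 (I(A, S) = (-12)² = 144)
(Z(8)*(-214))*I(4 - 1*8, -5) = -11*(-214)*144 = 2354*144 = 338976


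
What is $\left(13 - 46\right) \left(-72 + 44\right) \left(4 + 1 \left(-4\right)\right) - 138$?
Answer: $-138$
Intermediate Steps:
$\left(13 - 46\right) \left(-72 + 44\right) \left(4 + 1 \left(-4\right)\right) - 138 = \left(-33\right) \left(-28\right) \left(4 - 4\right) - 138 = 924 \cdot 0 - 138 = 0 - 138 = -138$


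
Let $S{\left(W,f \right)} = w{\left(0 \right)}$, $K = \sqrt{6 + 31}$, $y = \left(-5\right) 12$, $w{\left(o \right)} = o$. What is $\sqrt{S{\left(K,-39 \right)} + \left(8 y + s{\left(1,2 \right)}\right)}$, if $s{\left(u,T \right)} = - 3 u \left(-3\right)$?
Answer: $i \sqrt{471} \approx 21.703 i$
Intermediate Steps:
$y = -60$
$s{\left(u,T \right)} = 9 u$
$K = \sqrt{37} \approx 6.0828$
$S{\left(W,f \right)} = 0$
$\sqrt{S{\left(K,-39 \right)} + \left(8 y + s{\left(1,2 \right)}\right)} = \sqrt{0 + \left(8 \left(-60\right) + 9 \cdot 1\right)} = \sqrt{0 + \left(-480 + 9\right)} = \sqrt{0 - 471} = \sqrt{-471} = i \sqrt{471}$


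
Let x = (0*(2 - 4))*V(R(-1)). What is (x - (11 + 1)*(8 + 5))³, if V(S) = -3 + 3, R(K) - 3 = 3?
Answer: -3796416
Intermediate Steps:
R(K) = 6 (R(K) = 3 + 3 = 6)
V(S) = 0
x = 0 (x = (0*(2 - 4))*0 = (0*(-2))*0 = 0*0 = 0)
(x - (11 + 1)*(8 + 5))³ = (0 - (11 + 1)*(8 + 5))³ = (0 - 12*13)³ = (0 - 1*156)³ = (0 - 156)³ = (-156)³ = -3796416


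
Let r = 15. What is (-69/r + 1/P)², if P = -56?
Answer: 1671849/78400 ≈ 21.325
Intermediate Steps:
(-69/r + 1/P)² = (-69/15 + 1/(-56))² = (-69*1/15 - 1/56)² = (-23/5 - 1/56)² = (-1293/280)² = 1671849/78400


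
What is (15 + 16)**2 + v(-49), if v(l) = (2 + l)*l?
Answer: 3264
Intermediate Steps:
v(l) = l*(2 + l)
(15 + 16)**2 + v(-49) = (15 + 16)**2 - 49*(2 - 49) = 31**2 - 49*(-47) = 961 + 2303 = 3264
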